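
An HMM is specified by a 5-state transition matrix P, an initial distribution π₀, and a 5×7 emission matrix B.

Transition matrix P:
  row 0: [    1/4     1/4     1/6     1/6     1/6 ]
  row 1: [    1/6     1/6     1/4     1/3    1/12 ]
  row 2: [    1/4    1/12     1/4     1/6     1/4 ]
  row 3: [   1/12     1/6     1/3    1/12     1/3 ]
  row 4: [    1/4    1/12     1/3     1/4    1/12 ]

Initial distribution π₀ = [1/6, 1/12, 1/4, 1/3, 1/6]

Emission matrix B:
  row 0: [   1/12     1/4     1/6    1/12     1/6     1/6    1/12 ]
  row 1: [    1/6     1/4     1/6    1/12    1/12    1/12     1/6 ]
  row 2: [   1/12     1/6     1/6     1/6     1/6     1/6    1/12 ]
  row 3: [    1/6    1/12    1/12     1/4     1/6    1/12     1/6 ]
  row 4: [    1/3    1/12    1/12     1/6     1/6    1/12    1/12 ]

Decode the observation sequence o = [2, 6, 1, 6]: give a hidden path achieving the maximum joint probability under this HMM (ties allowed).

t=0: δ = [2.778e-02, 1.389e-02, 4.167e-02, 2.778e-02, 1.389e-02]  (obs o_0=2)
t=1: δ = [8.681e-04, 1.157e-03, 8.681e-04, 1.157e-03, 8.681e-04]  ψ = [2, 0, 2, 2, 2]  (obs o_1=6)
t=2: δ = [5.425e-05, 5.425e-05, 6.430e-05, 3.215e-05, 3.215e-05]  ψ = [0, 0, 3, 1, 3]  (obs o_2=1)
t=3: δ = [1.340e-06, 2.261e-06, 1.340e-06, 3.014e-06, 1.340e-06]  ψ = [2, 0, 2, 1, 2]  (obs o_3=6)
backtrack: best end state = 3; path = [2, 0, 1, 3]

path = [2, 0, 1, 3]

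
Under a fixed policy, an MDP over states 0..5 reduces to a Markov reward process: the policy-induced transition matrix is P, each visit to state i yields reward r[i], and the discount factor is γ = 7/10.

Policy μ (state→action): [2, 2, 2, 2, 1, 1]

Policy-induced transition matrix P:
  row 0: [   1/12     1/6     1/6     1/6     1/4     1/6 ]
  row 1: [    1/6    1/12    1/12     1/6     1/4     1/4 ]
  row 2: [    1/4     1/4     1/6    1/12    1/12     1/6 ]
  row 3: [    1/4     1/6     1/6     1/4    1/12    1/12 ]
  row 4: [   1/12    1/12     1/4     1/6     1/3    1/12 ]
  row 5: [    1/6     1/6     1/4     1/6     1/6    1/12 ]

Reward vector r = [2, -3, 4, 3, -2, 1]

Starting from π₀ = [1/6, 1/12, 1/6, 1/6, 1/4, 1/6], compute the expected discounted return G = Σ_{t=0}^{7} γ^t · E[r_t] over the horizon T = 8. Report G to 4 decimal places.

G = 2.7278

t=0: π = [0.1667, 0.0833, 0.1667, 0.1667, 0.2500, 0.1667], E[r] = 0.9167, γ^t·E[r] = 0.916667, running G = 0.916667
t=1: π = [0.1597, 0.1528, 0.1944, 0.1667, 0.2014, 0.1250], E[r] = 0.8611, γ^t·E[r] = 0.602778, running G = 1.519444
t=2: π = [0.1667, 0.1534, 0.1811, 0.1644, 0.1962, 0.1383], E[r] = 0.8368, γ^t·E[r] = 0.410035, running G = 1.929479
t=3: π = [0.1652, 0.1526, 0.1818, 0.1653, 0.1972, 0.1379], E[r] = 0.8388, γ^t·E[r] = 0.287702, running G = 2.217182
t=4: π = [0.1654, 0.1527, 0.1819, 0.1653, 0.1971, 0.1377], E[r] = 0.8396, γ^t·E[r] = 0.201595, running G = 2.418777
t=5: π = [0.1654, 0.1527, 0.1818, 0.1653, 0.1971, 0.1377], E[r] = 0.8395, γ^t·E[r] = 0.141098, running G = 2.559875
t=6: π = [0.1654, 0.1527, 0.1818, 0.1653, 0.1971, 0.1377], E[r] = 0.8395, γ^t·E[r] = 0.098769, running G = 2.658644
t=7: π = [0.1654, 0.1527, 0.1818, 0.1653, 0.1971, 0.1377], E[r] = 0.8395, γ^t·E[r] = 0.069138, running G = 2.727782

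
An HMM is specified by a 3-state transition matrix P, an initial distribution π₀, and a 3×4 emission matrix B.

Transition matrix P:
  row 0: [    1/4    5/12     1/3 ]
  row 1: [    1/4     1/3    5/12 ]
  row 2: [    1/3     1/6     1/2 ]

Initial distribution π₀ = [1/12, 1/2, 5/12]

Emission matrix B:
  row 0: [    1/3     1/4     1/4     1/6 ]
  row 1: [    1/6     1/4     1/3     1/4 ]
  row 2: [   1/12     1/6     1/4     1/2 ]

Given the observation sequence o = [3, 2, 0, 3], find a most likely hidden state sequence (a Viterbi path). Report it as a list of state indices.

path = [2, 2, 0, 2]

t=0: δ = [1.389e-02, 1.250e-01, 2.083e-01]  (obs o_0=3)
t=1: δ = [1.736e-02, 1.389e-02, 2.604e-02]  ψ = [2, 1, 2]  (obs o_1=2)
t=2: δ = [2.894e-03, 1.206e-03, 1.085e-03]  ψ = [2, 0, 2]  (obs o_2=0)
t=3: δ = [1.206e-04, 3.014e-04, 4.823e-04]  ψ = [0, 0, 0]  (obs o_3=3)
backtrack: best end state = 2; path = [2, 2, 0, 2]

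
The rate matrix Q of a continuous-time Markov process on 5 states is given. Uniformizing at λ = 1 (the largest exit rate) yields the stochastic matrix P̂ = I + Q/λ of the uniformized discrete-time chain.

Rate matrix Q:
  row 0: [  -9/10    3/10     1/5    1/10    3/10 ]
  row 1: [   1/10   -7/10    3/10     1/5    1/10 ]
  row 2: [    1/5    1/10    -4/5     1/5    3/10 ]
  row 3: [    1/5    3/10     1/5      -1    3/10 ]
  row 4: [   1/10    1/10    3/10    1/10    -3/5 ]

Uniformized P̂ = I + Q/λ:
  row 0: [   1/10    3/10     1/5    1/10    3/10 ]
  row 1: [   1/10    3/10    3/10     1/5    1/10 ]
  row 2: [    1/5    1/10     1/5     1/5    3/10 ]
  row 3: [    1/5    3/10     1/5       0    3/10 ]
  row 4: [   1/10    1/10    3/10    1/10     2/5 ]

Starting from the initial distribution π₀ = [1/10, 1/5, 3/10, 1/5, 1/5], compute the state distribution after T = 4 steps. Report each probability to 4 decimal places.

t=0: π = [0.1000, 0.2000, 0.3000, 0.2000, 0.2000]
t=1: π = [0.1500, 0.2000, 0.2400, 0.1300, 0.2800]
t=2: π = [0.1370, 0.1960, 0.2480, 0.1310, 0.2880]
t=3: π = [0.1379, 0.1928, 0.2484, 0.1313, 0.2896]
t=4: π = [0.1380, 0.1924, 0.2482, 0.1310, 0.2904]

π = [0.1380, 0.1924, 0.2482, 0.1310, 0.2904]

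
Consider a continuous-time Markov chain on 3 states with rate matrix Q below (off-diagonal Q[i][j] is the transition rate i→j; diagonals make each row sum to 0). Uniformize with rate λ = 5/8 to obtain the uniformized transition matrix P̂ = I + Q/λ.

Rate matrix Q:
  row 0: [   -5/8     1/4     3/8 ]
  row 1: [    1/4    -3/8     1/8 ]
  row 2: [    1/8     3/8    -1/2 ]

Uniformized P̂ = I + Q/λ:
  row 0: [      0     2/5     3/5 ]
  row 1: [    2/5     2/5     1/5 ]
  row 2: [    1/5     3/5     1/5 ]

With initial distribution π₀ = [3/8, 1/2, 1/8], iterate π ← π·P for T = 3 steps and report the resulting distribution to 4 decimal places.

π = [0.2460, 0.4580, 0.2960]

t=0: π = [0.3750, 0.5000, 0.1250]
t=1: π = [0.2250, 0.4250, 0.3500]
t=2: π = [0.2400, 0.4700, 0.2900]
t=3: π = [0.2460, 0.4580, 0.2960]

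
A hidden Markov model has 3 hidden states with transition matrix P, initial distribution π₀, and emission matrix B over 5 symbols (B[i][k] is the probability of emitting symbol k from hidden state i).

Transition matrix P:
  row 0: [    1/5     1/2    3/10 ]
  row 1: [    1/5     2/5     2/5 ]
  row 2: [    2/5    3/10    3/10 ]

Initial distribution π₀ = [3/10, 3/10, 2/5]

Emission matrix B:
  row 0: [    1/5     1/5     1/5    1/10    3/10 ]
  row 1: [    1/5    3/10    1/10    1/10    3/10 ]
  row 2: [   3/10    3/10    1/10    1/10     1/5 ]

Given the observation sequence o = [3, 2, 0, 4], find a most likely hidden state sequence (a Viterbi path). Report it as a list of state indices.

path = [2, 0, 1, 1]

t=0: δ = [3.000e-02, 3.000e-02, 4.000e-02]  (obs o_0=3)
t=1: δ = [3.200e-03, 1.500e-03, 1.200e-03]  ψ = [2, 0, 1]  (obs o_1=2)
t=2: δ = [1.280e-04, 3.200e-04, 2.880e-04]  ψ = [0, 0, 0]  (obs o_2=0)
t=3: δ = [3.456e-05, 3.840e-05, 2.560e-05]  ψ = [2, 1, 1]  (obs o_3=4)
backtrack: best end state = 1; path = [2, 0, 1, 1]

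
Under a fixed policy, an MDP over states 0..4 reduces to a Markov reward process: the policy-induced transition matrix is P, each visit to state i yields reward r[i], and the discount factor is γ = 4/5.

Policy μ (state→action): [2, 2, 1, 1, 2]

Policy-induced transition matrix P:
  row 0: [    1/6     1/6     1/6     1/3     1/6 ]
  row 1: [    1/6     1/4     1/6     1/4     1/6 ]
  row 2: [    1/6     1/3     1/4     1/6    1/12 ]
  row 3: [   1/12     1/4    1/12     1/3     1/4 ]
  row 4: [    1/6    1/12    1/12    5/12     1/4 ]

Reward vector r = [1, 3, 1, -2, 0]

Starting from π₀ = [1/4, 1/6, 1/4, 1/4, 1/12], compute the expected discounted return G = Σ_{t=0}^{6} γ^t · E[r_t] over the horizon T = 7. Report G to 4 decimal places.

G = 1.5512

t=0: π = [0.2500, 0.1667, 0.2500, 0.2500, 0.0833], E[r] = 0.5000, γ^t·E[r] = 0.500000, running G = 0.500000
t=1: π = [0.1458, 0.2361, 0.1597, 0.2847, 0.1736], E[r] = 0.4444, γ^t·E[r] = 0.355556, running G = 0.855556
t=2: π = [0.1429, 0.2222, 0.1418, 0.3015, 0.1916], E[r] = 0.3484, γ^t·E[r] = 0.222963, running G = 1.078519
t=3: π = [0.1415, 0.2180, 0.1374, 0.3071, 0.1959], E[r] = 0.3186, γ^t·E[r] = 0.163111, running G = 1.241630
t=4: π = [0.1411, 0.2170, 0.1362, 0.3086, 0.1971], E[r] = 0.3111, γ^t·E[r] = 0.127411, running G = 1.369040
t=5: π = [0.1410, 0.2167, 0.1359, 0.3090, 0.1975], E[r] = 0.3091, γ^t·E[r] = 0.101276, running G = 1.470317
t=6: π = [0.1409, 0.2167, 0.1358, 0.3091, 0.1975], E[r] = 0.3085, γ^t·E[r] = 0.080882, running G = 1.551199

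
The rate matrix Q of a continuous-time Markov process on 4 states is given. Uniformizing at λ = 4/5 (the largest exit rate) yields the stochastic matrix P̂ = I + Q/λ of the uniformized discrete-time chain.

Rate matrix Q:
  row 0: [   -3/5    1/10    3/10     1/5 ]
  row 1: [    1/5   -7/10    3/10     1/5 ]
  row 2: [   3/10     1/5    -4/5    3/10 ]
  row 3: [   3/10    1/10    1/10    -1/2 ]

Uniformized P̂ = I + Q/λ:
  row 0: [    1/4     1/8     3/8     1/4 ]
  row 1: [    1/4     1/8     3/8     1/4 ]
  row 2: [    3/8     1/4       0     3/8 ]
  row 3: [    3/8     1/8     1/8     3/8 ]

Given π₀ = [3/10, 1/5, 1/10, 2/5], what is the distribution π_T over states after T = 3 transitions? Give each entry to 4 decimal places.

π = [0.3158, 0.1510, 0.2174, 0.3158]

t=0: π = [0.3000, 0.2000, 0.1000, 0.4000]
t=1: π = [0.3125, 0.1375, 0.2375, 0.3125]
t=2: π = [0.3188, 0.1547, 0.2078, 0.3188]
t=3: π = [0.3158, 0.1510, 0.2174, 0.3158]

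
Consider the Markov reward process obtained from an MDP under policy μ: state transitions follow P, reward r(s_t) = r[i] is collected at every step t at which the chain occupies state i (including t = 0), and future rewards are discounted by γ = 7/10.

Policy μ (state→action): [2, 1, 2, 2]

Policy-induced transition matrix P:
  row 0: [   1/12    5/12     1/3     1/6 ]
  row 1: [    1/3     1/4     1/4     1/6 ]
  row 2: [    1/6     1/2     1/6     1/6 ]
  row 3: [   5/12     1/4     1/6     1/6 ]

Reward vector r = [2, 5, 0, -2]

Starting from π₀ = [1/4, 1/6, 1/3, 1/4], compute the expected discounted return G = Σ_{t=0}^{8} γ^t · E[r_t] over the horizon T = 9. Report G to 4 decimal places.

G = 5.0987

t=0: π = [0.2500, 0.1667, 0.3333, 0.2500], E[r] = 0.8333, γ^t·E[r] = 0.833333, running G = 0.833333
t=1: π = [0.2361, 0.3750, 0.2222, 0.1667], E[r] = 2.0139, γ^t·E[r] = 1.409722, running G = 2.243056
t=2: π = [0.2512, 0.3449, 0.2373, 0.1667], E[r] = 1.8935, γ^t·E[r] = 0.927824, running G = 3.170880
t=3: π = [0.2449, 0.3512, 0.2373, 0.1667], E[r] = 1.9123, γ^t·E[r] = 0.655928, running G = 3.826808
t=4: π = [0.2465, 0.3501, 0.2367, 0.1667], E[r] = 1.9102, γ^t·E[r] = 0.458648, running G = 4.285455
t=5: π = [0.2462, 0.3503, 0.2369, 0.1667], E[r] = 1.9103, γ^t·E[r] = 0.321061, running G = 4.606516
t=6: π = [0.2462, 0.3503, 0.2369, 0.1667], E[r] = 1.9103, γ^t·E[r] = 0.224749, running G = 4.831266
t=7: π = [0.2462, 0.3503, 0.2369, 0.1667], E[r] = 1.9103, γ^t·E[r] = 0.157323, running G = 4.988588
t=8: π = [0.2462, 0.3503, 0.2369, 0.1667], E[r] = 1.9103, γ^t·E[r] = 0.110126, running G = 5.098715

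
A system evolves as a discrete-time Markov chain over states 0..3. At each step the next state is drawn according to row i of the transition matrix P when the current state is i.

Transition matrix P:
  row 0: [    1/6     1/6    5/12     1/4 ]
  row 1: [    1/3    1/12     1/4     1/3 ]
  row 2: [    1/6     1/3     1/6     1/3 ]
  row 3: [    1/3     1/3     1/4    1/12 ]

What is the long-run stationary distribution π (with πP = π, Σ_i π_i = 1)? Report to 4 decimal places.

π = [0.2473, 0.2337, 0.2688, 0.2502]

Balance equations π_j = Σ_i π_i·P[i][j]:
  π_0 = 1/6·π_0 + 1/3·π_1 + 1/6·π_2 + 1/3·π_3
  π_1 = 1/6·π_0 + 1/12·π_1 + 1/3·π_2 + 1/3·π_3
  π_2 = 5/12·π_0 + 1/4·π_1 + 1/6·π_2 + 1/4·π_3
  normalize: π_0 + π_1 + π_2 + π_3 = 1
Solving the linear system gives exactly π = [23/93, 326/1395, 25/93, 349/1395].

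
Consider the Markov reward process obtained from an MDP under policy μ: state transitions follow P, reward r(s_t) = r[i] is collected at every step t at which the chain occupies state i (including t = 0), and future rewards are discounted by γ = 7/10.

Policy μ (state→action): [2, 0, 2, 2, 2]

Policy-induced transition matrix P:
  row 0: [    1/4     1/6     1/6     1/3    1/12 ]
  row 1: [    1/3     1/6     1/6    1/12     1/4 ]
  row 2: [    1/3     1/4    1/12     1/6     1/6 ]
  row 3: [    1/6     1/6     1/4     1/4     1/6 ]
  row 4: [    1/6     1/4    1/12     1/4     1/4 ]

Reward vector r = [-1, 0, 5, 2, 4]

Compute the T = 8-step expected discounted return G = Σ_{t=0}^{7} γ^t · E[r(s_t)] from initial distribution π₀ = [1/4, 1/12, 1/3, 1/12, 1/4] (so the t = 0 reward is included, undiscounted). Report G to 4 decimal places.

t=0: π = [0.2500, 0.0833, 0.3333, 0.0833, 0.2500], E[r] = 2.5833, γ^t·E[r] = 2.583333, running G = 2.583333
t=1: π = [0.2569, 0.2153, 0.1250, 0.2292, 0.1736], E[r] = 1.5208, γ^t·E[r] = 1.064583, running G = 3.647917
t=2: π = [0.2448, 0.1916, 0.1609, 0.2251, 0.1777], E[r] = 1.7205, γ^t·E[r] = 0.843038, running G = 4.490955
t=3: π = [0.2458, 0.1949, 0.1572, 0.2251, 0.1770], E[r] = 1.6985, γ^t·E[r] = 0.582600, running G = 5.073555
t=4: π = [0.2458, 0.1945, 0.1576, 0.2249, 0.1772], E[r] = 1.7005, γ^t·E[r] = 0.408294, running G = 5.481849
t=5: π = [0.2458, 0.1946, 0.1575, 0.2249, 0.1772], E[r] = 1.7002, γ^t·E[r] = 0.285757, running G = 5.767606
t=6: π = [0.2458, 0.1946, 0.1575, 0.2249, 0.1772], E[r] = 1.7003, γ^t·E[r] = 0.200035, running G = 5.967641
t=7: π = [0.2458, 0.1946, 0.1575, 0.2249, 0.1772], E[r] = 1.7003, γ^t·E[r] = 0.140024, running G = 6.107666

G = 6.1077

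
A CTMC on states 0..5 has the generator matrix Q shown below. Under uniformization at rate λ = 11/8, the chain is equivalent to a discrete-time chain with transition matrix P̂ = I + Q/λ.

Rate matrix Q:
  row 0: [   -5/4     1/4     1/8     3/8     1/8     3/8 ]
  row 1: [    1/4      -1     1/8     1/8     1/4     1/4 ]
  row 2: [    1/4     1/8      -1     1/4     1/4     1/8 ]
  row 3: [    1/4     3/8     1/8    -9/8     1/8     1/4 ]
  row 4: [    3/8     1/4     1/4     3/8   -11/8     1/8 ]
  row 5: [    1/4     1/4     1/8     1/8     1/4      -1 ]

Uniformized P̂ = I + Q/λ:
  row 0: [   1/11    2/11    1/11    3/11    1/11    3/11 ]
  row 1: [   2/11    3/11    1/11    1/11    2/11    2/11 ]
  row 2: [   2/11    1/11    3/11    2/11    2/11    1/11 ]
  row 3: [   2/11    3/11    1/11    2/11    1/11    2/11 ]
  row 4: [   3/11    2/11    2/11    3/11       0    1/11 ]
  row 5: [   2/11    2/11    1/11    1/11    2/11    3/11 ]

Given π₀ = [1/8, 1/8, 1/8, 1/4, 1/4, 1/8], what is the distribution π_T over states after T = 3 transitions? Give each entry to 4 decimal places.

t=0: π = [0.1250, 0.1250, 0.1250, 0.2500, 0.2500, 0.1250]
t=1: π = [0.1932, 0.2045, 0.1364, 0.1932, 0.1023, 0.1705]
t=2: π = [0.1736, 0.2056, 0.1250, 0.1746, 0.1281, 0.1932]
t=3: π = [0.1777, 0.2050, 0.1253, 0.1730, 0.1269, 0.1921]

π = [0.1777, 0.2050, 0.1253, 0.1730, 0.1269, 0.1921]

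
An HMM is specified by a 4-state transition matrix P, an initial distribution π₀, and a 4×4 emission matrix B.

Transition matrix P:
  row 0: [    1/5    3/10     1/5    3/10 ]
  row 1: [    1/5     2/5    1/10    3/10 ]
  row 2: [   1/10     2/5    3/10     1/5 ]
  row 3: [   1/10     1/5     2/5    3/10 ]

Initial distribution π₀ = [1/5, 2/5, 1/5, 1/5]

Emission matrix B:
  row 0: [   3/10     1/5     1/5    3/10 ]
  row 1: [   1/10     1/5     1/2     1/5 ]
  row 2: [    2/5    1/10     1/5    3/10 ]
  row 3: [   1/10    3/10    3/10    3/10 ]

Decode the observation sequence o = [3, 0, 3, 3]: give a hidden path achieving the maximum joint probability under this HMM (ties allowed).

t=0: δ = [6.000e-02, 8.000e-02, 6.000e-02, 6.000e-02]  (obs o_0=3)
t=1: δ = [4.800e-03, 3.200e-03, 9.600e-03, 2.400e-03]  ψ = [1, 1, 3, 1]  (obs o_1=0)
t=2: δ = [2.880e-04, 7.680e-04, 8.640e-04, 5.760e-04]  ψ = [0, 2, 2, 2]  (obs o_2=3)
t=3: δ = [4.608e-05, 6.912e-05, 7.776e-05, 6.912e-05]  ψ = [1, 2, 2, 1]  (obs o_3=3)
backtrack: best end state = 2; path = [3, 2, 2, 2]

path = [3, 2, 2, 2]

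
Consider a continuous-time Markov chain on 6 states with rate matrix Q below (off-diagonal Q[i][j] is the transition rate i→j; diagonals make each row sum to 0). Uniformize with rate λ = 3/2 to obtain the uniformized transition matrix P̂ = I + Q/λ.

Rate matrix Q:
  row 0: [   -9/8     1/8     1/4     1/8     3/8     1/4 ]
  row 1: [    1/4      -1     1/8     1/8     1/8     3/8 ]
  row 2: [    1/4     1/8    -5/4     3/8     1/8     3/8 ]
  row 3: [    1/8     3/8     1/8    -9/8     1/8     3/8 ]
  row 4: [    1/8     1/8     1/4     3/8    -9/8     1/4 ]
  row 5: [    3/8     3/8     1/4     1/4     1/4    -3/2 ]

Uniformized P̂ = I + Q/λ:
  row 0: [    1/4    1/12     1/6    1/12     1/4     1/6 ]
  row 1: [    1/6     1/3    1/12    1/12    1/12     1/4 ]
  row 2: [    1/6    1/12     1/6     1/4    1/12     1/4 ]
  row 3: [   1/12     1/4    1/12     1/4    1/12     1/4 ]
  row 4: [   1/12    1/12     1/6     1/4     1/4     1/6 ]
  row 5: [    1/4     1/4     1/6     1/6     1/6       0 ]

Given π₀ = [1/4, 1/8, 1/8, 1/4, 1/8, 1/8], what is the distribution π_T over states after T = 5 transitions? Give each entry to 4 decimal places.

π = [0.1683, 0.1898, 0.1362, 0.1754, 0.1515, 0.1787]

t=0: π = [0.2500, 0.1250, 0.1250, 0.2500, 0.1250, 0.1250]
t=1: π = [0.1667, 0.1771, 0.1354, 0.1771, 0.1563, 0.1875]
t=2: π = [0.1684, 0.1884, 0.1372, 0.1771, 0.1528, 0.1762]
t=3: π = [0.1679, 0.1893, 0.1362, 0.1759, 0.1515, 0.1792]
t=4: π = [0.1683, 0.1898, 0.1362, 0.1755, 0.1515, 0.1786]
t=5: π = [0.1683, 0.1898, 0.1362, 0.1754, 0.1515, 0.1787]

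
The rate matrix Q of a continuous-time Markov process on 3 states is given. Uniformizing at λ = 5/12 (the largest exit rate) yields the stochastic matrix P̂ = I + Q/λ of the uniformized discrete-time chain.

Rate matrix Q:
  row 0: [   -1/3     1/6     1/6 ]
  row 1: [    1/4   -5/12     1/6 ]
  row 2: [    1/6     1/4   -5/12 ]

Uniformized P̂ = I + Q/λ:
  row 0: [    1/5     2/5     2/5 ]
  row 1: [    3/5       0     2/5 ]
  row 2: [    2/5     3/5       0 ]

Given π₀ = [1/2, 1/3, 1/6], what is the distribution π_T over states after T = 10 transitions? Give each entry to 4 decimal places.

π = [0.3877, 0.3266, 0.2857]

t=0: π = [0.5000, 0.3333, 0.1667]
t=1: π = [0.3667, 0.3000, 0.3333]
t=2: π = [0.3867, 0.3467, 0.2667]
t=3: π = [0.3920, 0.3147, 0.2933]
t=4: π = [0.3845, 0.3328, 0.2827]
t=5: π = [0.3897, 0.3234, 0.2869]
t=6: π = [0.3868, 0.3280, 0.2852]
t=7: π = [0.3883, 0.3258, 0.2859]
t=8: π = [0.3875, 0.3268, 0.2856]
t=9: π = [0.3879, 0.3264, 0.2857]
t=10: π = [0.3877, 0.3266, 0.2857]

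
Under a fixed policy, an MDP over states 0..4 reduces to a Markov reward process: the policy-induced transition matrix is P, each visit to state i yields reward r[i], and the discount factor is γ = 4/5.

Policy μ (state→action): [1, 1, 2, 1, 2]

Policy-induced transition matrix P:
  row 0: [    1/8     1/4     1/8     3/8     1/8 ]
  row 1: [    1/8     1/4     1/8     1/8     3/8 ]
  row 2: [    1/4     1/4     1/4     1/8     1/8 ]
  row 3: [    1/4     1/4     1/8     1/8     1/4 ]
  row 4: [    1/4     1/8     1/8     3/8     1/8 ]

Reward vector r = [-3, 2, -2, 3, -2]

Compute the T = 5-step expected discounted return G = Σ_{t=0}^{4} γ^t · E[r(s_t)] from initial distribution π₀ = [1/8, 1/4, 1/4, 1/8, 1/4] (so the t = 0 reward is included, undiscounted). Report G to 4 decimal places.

G = -0.9501

t=0: π = [0.1250, 0.2500, 0.2500, 0.1250, 0.2500], E[r] = -0.5000, γ^t·E[r] = -0.500000, running G = -0.500000
t=1: π = [0.2031, 0.2188, 0.1563, 0.2188, 0.2031], E[r] = -0.2344, γ^t·E[r] = -0.187500, running G = -0.687500
t=2: π = [0.1973, 0.2246, 0.1445, 0.2266, 0.2070], E[r] = -0.1660, γ^t·E[r] = -0.106250, running G = -0.793750
t=3: π = [0.1973, 0.2241, 0.1431, 0.2261, 0.2095], E[r] = -0.1704, γ^t·E[r] = -0.087250, running G = -0.881000
t=4: π = [0.1973, 0.2238, 0.1429, 0.2267, 0.2093], E[r] = -0.1686, γ^t·E[r] = -0.069075, running G = -0.950075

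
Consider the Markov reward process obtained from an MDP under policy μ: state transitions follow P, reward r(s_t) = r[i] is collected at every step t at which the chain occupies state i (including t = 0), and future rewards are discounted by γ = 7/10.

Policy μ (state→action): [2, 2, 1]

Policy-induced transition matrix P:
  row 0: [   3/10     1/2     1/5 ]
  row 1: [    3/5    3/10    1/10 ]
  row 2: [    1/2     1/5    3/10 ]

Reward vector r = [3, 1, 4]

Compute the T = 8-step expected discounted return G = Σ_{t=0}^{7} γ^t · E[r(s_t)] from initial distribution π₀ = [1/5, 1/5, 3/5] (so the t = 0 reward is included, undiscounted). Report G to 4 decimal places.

t=0: π = [0.2000, 0.2000, 0.6000], E[r] = 3.2000, γ^t·E[r] = 3.200000, running G = 3.200000
t=1: π = [0.4800, 0.2800, 0.2400], E[r] = 2.6800, γ^t·E[r] = 1.876000, running G = 5.076000
t=2: π = [0.4320, 0.3720, 0.1960], E[r] = 2.4520, γ^t·E[r] = 1.201480, running G = 6.277480
t=3: π = [0.4508, 0.3668, 0.1824], E[r] = 2.4488, γ^t·E[r] = 0.839938, running G = 7.117418
t=4: π = [0.4465, 0.3719, 0.1816], E[r] = 2.4377, γ^t·E[r] = 0.585297, running G = 7.702715
t=5: π = [0.4479, 0.3711, 0.1810], E[r] = 2.4387, γ^t·E[r] = 0.409867, running G = 8.112582
t=6: π = [0.4475, 0.3715, 0.1810], E[r] = 2.4380, γ^t·E[r] = 0.286831, running G = 8.399412
t=7: π = [0.4476, 0.3714, 0.1810], E[r] = 2.4381, γ^t·E[r] = 0.200791, running G = 8.600203

G = 8.6002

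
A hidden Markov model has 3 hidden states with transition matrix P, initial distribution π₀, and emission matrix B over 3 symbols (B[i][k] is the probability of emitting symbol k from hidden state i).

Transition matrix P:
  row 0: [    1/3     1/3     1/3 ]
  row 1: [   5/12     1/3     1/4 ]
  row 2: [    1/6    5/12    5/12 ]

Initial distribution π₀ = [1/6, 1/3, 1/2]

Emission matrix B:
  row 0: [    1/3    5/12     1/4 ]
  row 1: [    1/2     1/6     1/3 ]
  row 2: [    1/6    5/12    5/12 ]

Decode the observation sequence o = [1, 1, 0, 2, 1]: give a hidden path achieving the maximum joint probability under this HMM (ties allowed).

t=0: δ = [6.944e-02, 5.556e-02, 2.083e-01]  (obs o_0=1)
t=1: δ = [1.447e-02, 1.447e-02, 3.617e-02]  ψ = [2, 2, 2]  (obs o_1=1)
t=2: δ = [2.009e-03, 7.535e-03, 2.512e-03]  ψ = [1, 2, 2]  (obs o_2=0)
t=3: δ = [7.849e-04, 8.372e-04, 7.849e-04]  ψ = [1, 1, 1]  (obs o_3=2)
t=4: δ = [1.454e-04, 5.451e-05, 1.363e-04]  ψ = [1, 2, 2]  (obs o_4=1)
backtrack: best end state = 0; path = [2, 2, 1, 1, 0]

path = [2, 2, 1, 1, 0]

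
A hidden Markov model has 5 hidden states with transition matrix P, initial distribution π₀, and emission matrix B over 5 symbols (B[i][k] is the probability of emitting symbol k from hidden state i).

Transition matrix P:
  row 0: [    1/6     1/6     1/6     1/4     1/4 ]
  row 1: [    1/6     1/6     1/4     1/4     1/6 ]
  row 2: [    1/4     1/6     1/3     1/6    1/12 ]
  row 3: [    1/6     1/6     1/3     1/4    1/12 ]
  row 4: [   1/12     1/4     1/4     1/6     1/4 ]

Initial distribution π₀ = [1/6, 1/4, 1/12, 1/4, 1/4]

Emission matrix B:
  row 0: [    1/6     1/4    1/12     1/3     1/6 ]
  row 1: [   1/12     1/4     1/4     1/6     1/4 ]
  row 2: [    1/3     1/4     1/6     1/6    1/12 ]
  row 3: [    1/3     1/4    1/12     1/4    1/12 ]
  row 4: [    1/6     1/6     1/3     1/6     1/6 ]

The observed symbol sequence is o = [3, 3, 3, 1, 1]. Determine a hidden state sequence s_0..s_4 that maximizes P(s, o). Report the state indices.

path = [3, 3, 3, 2, 2]

t=0: δ = [5.556e-02, 4.167e-02, 1.389e-02, 6.250e-02, 4.167e-02]  (obs o_0=3)
t=1: δ = [3.472e-03, 1.736e-03, 3.472e-03, 3.906e-03, 2.315e-03]  ψ = [3, 3, 3, 3, 0]  (obs o_1=3)
t=2: δ = [2.894e-04, 1.085e-04, 2.170e-04, 2.441e-04, 1.447e-04]  ψ = [2, 3, 3, 3, 0]  (obs o_2=3)
t=3: δ = [1.356e-05, 1.206e-05, 2.035e-05, 1.808e-05, 1.206e-05]  ψ = [2, 0, 3, 0, 0]  (obs o_3=1)
t=4: δ = [1.272e-06, 8.477e-07, 1.695e-06, 1.130e-06, 5.651e-07]  ψ = [2, 2, 2, 3, 0]  (obs o_4=1)
backtrack: best end state = 2; path = [3, 3, 3, 2, 2]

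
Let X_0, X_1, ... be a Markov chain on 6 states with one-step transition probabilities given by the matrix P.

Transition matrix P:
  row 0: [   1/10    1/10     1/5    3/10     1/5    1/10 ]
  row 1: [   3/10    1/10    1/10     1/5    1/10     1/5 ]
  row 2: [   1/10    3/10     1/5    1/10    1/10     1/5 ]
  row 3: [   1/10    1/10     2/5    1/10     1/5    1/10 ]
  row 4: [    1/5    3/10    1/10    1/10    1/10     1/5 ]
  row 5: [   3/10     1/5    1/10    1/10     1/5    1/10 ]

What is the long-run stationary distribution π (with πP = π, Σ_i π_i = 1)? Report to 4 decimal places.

Balance equations π_j = Σ_i π_i·P[i][j]:
  π_0 = 1/10·π_0 + 3/10·π_1 + 1/10·π_2 + 1/10·π_3 + 1/5·π_4 + 3/10·π_5
  π_1 = 1/10·π_0 + 1/10·π_1 + 3/10·π_2 + 1/10·π_3 + 3/10·π_4 + 1/5·π_5
  π_2 = 1/5·π_0 + 1/10·π_1 + 1/5·π_2 + 2/5·π_3 + 1/10·π_4 + 1/10·π_5
  π_3 = 3/10·π_0 + 1/5·π_1 + 1/10·π_2 + 1/10·π_3 + 1/10·π_4 + 1/10·π_5
  π_4 = 1/5·π_0 + 1/10·π_1 + 1/10·π_2 + 1/5·π_3 + 1/10·π_4 + 1/5·π_5
  normalize: π_0 + π_1 + π_2 + π_3 + π_4 + π_5 = 1
Solving the linear system gives exactly π = [8501/46860, 6376/35145, 2569/14058, 21709/140580, 10453/70290, 5317/35145].

π = [0.1814, 0.1814, 0.1827, 0.1544, 0.1487, 0.1513]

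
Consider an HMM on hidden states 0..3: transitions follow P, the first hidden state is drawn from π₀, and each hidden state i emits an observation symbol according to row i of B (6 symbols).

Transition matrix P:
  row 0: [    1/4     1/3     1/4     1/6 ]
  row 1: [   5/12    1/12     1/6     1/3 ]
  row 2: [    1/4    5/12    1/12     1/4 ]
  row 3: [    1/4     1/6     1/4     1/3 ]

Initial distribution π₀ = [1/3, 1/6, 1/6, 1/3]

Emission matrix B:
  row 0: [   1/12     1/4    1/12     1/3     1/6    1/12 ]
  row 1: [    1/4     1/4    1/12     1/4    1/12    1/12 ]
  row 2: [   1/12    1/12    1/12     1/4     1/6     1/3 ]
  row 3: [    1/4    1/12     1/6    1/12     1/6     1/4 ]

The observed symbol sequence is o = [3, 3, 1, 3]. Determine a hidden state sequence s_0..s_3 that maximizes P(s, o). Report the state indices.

path = [0, 0, 1, 0]

t=0: δ = [1.111e-01, 4.167e-02, 4.167e-02, 2.778e-02]  (obs o_0=3)
t=1: δ = [9.259e-03, 9.259e-03, 6.944e-03, 1.543e-03]  ψ = [0, 0, 0, 0]  (obs o_1=3)
t=2: δ = [9.645e-04, 7.716e-04, 1.929e-04, 2.572e-04]  ψ = [1, 0, 0, 1]  (obs o_2=1)
t=3: δ = [1.072e-04, 8.038e-05, 6.028e-05, 2.143e-05]  ψ = [1, 0, 0, 1]  (obs o_3=3)
backtrack: best end state = 0; path = [0, 0, 1, 0]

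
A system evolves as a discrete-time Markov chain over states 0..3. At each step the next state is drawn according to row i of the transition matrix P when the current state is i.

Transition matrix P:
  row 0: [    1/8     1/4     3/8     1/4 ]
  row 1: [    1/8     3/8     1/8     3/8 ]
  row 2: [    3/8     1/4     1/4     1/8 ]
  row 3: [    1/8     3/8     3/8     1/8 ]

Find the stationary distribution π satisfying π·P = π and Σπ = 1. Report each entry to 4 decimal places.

Balance equations π_j = Σ_i π_i·P[i][j]:
  π_0 = 1/8·π_0 + 1/8·π_1 + 3/8·π_2 + 1/8·π_3
  π_1 = 1/4·π_0 + 3/8·π_1 + 1/4·π_2 + 3/8·π_3
  π_2 = 3/8·π_0 + 1/8·π_1 + 1/4·π_2 + 3/8·π_3
  normalize: π_0 + π_1 + π_2 + π_3 = 1
Solving the linear system gives exactly π = [53/278, 177/556, 73/278, 127/556].

π = [0.1906, 0.3183, 0.2626, 0.2284]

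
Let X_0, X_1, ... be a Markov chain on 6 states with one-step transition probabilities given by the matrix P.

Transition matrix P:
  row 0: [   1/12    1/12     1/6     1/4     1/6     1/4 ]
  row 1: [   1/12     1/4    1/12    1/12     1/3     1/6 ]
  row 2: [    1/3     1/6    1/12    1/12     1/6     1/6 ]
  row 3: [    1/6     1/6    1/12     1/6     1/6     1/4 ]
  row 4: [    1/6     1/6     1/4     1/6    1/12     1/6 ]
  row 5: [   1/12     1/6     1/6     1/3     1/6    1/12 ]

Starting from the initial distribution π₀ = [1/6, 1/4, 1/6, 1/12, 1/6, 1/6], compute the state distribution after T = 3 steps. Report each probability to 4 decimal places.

t=0: π = [0.1667, 0.2500, 0.1667, 0.0833, 0.1667, 0.1667]
t=1: π = [0.1458, 0.1736, 0.1389, 0.1736, 0.1944, 0.1736]
t=2: π = [0.1487, 0.1690, 0.1424, 0.1817, 0.1794, 0.1788]
t=3: π = [0.1490, 0.1684, 0.1405, 0.1829, 0.1799, 0.1793]

π = [0.1490, 0.1684, 0.1405, 0.1829, 0.1799, 0.1793]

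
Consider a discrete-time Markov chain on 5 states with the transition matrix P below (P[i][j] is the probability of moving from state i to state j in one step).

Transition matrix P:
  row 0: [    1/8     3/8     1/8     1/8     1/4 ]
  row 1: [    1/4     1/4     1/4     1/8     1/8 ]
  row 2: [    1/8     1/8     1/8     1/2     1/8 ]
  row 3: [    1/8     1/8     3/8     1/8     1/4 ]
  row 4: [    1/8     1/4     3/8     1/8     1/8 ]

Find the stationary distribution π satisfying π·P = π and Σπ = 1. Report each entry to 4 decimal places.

π = [0.1513, 0.2105, 0.2487, 0.2183, 0.1712]

Balance equations π_j = Σ_i π_i·P[i][j]:
  π_0 = 1/8·π_0 + 1/4·π_1 + 1/8·π_2 + 1/8·π_3 + 1/8·π_4
  π_1 = 3/8·π_0 + 1/4·π_1 + 1/8·π_2 + 1/8·π_3 + 1/4·π_4
  π_2 = 1/8·π_0 + 1/4·π_1 + 1/8·π_2 + 3/8·π_3 + 3/8·π_4
  π_3 = 1/8·π_0 + 1/8·π_1 + 1/2·π_2 + 1/8·π_3 + 1/8·π_4
  normalize: π_0 + π_1 + π_2 + π_3 + π_4 = 1
Solving the linear system gives exactly π = [373/2465, 519/2465, 613/2465, 538/2465, 422/2465].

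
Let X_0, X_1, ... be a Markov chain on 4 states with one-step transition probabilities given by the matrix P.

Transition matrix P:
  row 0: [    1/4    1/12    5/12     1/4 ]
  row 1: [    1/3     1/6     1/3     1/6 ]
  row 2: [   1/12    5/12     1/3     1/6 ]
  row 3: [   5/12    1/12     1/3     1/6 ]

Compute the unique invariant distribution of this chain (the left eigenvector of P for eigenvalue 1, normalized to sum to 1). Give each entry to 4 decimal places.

π = [0.2405, 0.2194, 0.3534, 0.1867]

Balance equations π_j = Σ_i π_i·P[i][j]:
  π_0 = 1/4·π_0 + 1/3·π_1 + 1/12·π_2 + 5/12·π_3
  π_1 = 1/12·π_0 + 1/6·π_1 + 5/12·π_2 + 1/12·π_3
  π_2 = 5/12·π_0 + 1/3·π_1 + 1/3·π_2 + 1/3·π_3
  normalize: π_0 + π_1 + π_2 + π_3 = 1
Solving the linear system gives exactly π = [19/79, 52/237, 335/948, 59/316].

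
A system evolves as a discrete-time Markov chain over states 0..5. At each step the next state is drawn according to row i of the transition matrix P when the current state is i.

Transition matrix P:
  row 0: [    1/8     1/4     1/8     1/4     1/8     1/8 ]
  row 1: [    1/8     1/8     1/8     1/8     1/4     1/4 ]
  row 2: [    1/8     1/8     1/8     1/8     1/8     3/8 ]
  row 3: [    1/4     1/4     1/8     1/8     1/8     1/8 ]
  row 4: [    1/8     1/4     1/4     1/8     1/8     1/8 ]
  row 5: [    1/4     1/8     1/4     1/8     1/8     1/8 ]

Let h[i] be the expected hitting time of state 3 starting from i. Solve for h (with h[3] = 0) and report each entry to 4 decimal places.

First-step conditioning: h[3] = 0; for i ≠ 3, h[i] = 1 + Σ_k P[i][k]·h[k].
  h[0] = 1 + 1/8·h[0] + 1/4·h[1] + 1/8·h[2] + 1/8·h[4] + 1/8·h[5]
  h[1] = 1 + 1/8·h[0] + 1/8·h[1] + 1/8·h[2] + 1/4·h[4] + 1/4·h[5]
  h[2] = 1 + 1/8·h[0] + 1/8·h[1] + 1/8·h[2] + 1/8·h[4] + 3/8·h[5]
  h[4] = 1 + 1/8·h[0] + 1/4·h[1] + 1/4·h[2] + 1/8·h[4] + 1/8·h[5]
  h[5] = 1 + 1/4·h[0] + 1/8·h[1] + 1/4·h[2] + 1/8·h[4] + 1/8·h[5]
Solving the 5×5 linear system over states ≠ 3 gives exactly h = [2273/373, 2593/373, 2588/373, 0, 5193/746, 5113/746] (h[3] = 0 is the target).

h = [6.0938, 6.9517, 6.9383, 0.0000, 6.9611, 6.8539]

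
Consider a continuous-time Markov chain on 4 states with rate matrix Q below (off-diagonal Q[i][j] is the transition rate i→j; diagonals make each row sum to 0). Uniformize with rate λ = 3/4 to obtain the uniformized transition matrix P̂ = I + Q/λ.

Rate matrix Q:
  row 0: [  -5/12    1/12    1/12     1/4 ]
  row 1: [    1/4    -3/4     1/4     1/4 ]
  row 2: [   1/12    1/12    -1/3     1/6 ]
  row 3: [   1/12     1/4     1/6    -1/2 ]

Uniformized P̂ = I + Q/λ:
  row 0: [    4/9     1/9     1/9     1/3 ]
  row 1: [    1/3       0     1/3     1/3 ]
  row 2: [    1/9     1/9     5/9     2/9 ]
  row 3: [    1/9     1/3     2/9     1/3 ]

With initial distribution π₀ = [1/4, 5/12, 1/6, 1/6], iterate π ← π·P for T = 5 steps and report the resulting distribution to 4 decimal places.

t=0: π = [0.2500, 0.4167, 0.1667, 0.1667]
t=1: π = [0.2870, 0.1019, 0.2963, 0.3148]
t=2: π = [0.2294, 0.1698, 0.3004, 0.3004]
t=3: π = [0.2253, 0.1590, 0.3157, 0.3000]
t=4: π = [0.2215, 0.1601, 0.3201, 0.2983]
t=5: π = [0.2205, 0.1596, 0.3221, 0.2978]

π = [0.2205, 0.1596, 0.3221, 0.2978]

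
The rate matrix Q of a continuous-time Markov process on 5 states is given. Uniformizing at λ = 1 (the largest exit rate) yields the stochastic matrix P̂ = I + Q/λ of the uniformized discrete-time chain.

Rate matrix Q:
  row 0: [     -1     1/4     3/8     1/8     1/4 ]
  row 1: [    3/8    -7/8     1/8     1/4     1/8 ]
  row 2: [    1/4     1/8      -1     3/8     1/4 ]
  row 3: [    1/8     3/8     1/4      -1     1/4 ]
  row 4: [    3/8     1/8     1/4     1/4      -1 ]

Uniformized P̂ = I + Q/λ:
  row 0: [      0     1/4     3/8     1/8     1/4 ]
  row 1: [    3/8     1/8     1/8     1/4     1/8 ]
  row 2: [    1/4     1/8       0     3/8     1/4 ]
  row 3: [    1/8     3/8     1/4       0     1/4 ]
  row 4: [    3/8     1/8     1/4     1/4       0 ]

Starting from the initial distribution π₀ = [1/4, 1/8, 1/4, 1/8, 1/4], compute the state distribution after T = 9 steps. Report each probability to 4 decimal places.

π = [0.2184, 0.2018, 0.2016, 0.1984, 0.1798]

t=0: π = [0.2500, 0.1250, 0.2500, 0.1250, 0.2500]
t=1: π = [0.2188, 0.1875, 0.2031, 0.2188, 0.1719]
t=2: π = [0.2129, 0.2070, 0.2031, 0.1934, 0.1836]
t=3: π = [0.2214, 0.2000, 0.2000, 0.2004, 0.1782]
t=4: π = [0.2169, 0.2028, 0.2027, 0.1972, 0.1805]
t=5: π = [0.2190, 0.2014, 0.2011, 0.1989, 0.1795]
t=6: π = [0.2180, 0.2021, 0.2019, 0.1980, 0.1799]
t=7: π = [0.2185, 0.2018, 0.2015, 0.1985, 0.1798]
t=8: π = [0.2183, 0.2019, 0.2017, 0.1983, 0.1798]
t=9: π = [0.2184, 0.2018, 0.2016, 0.1984, 0.1798]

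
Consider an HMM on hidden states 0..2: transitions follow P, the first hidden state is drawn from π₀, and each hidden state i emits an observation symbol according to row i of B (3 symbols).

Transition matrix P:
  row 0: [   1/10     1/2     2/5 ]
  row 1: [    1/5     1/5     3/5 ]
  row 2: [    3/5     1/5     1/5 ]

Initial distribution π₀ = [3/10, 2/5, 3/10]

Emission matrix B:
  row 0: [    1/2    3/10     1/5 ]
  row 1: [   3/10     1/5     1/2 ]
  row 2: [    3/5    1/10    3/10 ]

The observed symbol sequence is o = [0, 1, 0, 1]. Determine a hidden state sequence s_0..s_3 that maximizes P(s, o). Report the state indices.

t=0: δ = [1.500e-01, 1.200e-01, 1.800e-01]  (obs o_0=0)
t=1: δ = [3.240e-02, 1.500e-02, 7.200e-03]  ψ = [2, 0, 1]  (obs o_1=1)
t=2: δ = [2.160e-03, 4.860e-03, 7.776e-03]  ψ = [2, 0, 0]  (obs o_2=0)
t=3: δ = [1.400e-03, 3.110e-04, 2.916e-04]  ψ = [2, 2, 1]  (obs o_3=1)
backtrack: best end state = 0; path = [2, 0, 2, 0]

path = [2, 0, 2, 0]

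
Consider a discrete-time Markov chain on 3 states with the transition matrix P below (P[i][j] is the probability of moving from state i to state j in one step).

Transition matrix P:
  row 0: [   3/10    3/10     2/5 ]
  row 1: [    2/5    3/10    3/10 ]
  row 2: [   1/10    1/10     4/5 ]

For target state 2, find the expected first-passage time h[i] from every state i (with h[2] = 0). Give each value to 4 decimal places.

First-step conditioning: h[2] = 0; for i ≠ 2, h[i] = 1 + Σ_k P[i][k]·h[k].
  h[0] = 1 + 3/10·h[0] + 3/10·h[1]
  h[1] = 1 + 2/5·h[0] + 3/10·h[1]
Solving the 2×2 linear system over states ≠ 2 gives exactly h = [100/37, 110/37, 0] (h[2] = 0 is the target).

h = [2.7027, 2.9730, 0.0000]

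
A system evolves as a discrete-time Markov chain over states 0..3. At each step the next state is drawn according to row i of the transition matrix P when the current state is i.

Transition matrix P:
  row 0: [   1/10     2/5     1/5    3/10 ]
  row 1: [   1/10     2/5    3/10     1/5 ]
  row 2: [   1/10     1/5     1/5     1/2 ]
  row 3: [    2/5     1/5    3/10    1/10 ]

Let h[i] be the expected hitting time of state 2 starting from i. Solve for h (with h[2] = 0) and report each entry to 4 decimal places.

First-step conditioning: h[2] = 0; for i ≠ 2, h[i] = 1 + Σ_k P[i][k]·h[k].
  h[0] = 1 + 1/10·h[0] + 2/5·h[1] + 3/10·h[3]
  h[1] = 1 + 1/10·h[0] + 2/5·h[1] + 1/5·h[3]
  h[3] = 1 + 2/5·h[0] + 1/5·h[1] + 1/10·h[3]
Solving the 3×3 linear system over states ≠ 2 gives exactly h = [295/76, 535/152, 0, 275/76] (h[2] = 0 is the target).

h = [3.8816, 3.5197, 0.0000, 3.6184]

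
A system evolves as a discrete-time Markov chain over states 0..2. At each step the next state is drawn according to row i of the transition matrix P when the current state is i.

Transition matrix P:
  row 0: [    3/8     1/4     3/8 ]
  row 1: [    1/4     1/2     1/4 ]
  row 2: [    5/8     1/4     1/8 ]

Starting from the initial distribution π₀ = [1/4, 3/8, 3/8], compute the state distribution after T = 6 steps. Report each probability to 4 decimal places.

t=0: π = [0.2500, 0.3750, 0.3750]
t=1: π = [0.4219, 0.3438, 0.2344]
t=2: π = [0.3906, 0.3359, 0.2734]
t=3: π = [0.4014, 0.3340, 0.2646]
t=4: π = [0.3994, 0.3335, 0.2671]
t=5: π = [0.4001, 0.3334, 0.2665]
t=6: π = [0.4000, 0.3333, 0.2667]

π = [0.4000, 0.3333, 0.2667]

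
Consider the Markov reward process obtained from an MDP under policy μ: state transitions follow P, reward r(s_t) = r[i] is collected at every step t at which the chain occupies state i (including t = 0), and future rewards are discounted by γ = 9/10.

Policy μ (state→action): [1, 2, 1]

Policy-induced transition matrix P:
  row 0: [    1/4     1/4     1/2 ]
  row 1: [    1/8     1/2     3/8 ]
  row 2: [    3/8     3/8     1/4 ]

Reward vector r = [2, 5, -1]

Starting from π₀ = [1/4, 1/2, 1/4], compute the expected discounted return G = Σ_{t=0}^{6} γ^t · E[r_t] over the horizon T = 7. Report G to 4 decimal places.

t=0: π = [0.2500, 0.5000, 0.2500], E[r] = 2.7500, γ^t·E[r] = 2.750000, running G = 2.750000
t=1: π = [0.2188, 0.4063, 0.3750], E[r] = 2.0938, γ^t·E[r] = 1.884375, running G = 4.634375
t=2: π = [0.2461, 0.3984, 0.3555], E[r] = 2.1289, γ^t·E[r] = 1.724414, running G = 6.358789
t=3: π = [0.2446, 0.3940, 0.3613], E[r] = 2.0981, γ^t·E[r] = 1.529547, running G = 7.888336
t=4: π = [0.2459, 0.3937, 0.3604], E[r] = 2.0998, γ^t·E[r] = 1.377674, running G = 9.266010
t=5: π = [0.2458, 0.3935, 0.3607], E[r] = 2.0984, γ^t·E[r] = 1.239055, running G = 10.505065
t=6: π = [0.2459, 0.3935, 0.3606], E[r] = 2.0984, γ^t·E[r] = 1.115191, running G = 11.620256

G = 11.6203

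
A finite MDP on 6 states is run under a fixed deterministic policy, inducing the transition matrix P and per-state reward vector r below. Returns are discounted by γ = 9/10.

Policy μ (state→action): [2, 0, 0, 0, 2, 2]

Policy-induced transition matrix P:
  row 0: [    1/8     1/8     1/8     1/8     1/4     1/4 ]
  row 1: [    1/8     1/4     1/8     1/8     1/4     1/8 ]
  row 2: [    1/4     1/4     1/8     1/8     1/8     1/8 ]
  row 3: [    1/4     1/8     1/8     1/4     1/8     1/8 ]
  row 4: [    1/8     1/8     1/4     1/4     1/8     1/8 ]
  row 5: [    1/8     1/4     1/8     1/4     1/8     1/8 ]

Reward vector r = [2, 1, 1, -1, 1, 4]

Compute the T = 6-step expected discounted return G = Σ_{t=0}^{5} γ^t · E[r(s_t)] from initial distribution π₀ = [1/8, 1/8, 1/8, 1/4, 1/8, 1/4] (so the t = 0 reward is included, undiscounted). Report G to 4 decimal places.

G = 5.8691

t=0: π = [0.1250, 0.1250, 0.1250, 0.2500, 0.1250, 0.2500], E[r] = 1.3750, γ^t·E[r] = 1.375000, running G = 1.375000
t=1: π = [0.1719, 0.1875, 0.1406, 0.2031, 0.1563, 0.1406], E[r] = 1.1875, γ^t·E[r] = 1.068750, running G = 2.443750
t=2: π = [0.1680, 0.1836, 0.1445, 0.1875, 0.1699, 0.1465], E[r] = 1.2324, γ^t·E[r] = 0.998262, running G = 3.442012
t=3: π = [0.1665, 0.1843, 0.1462, 0.1880, 0.1689, 0.1460], E[r] = 1.2285, γ^t·E[r] = 0.895588, running G = 4.337600
t=4: π = [0.1668, 0.1846, 0.1461, 0.1879, 0.1689, 0.1458], E[r] = 1.2285, γ^t·E[r] = 0.806009, running G = 5.143609
t=5: π = [0.1667, 0.1846, 0.1461, 0.1878, 0.1689, 0.1458], E[r] = 1.2287, γ^t·E[r] = 0.725510, running G = 5.869118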